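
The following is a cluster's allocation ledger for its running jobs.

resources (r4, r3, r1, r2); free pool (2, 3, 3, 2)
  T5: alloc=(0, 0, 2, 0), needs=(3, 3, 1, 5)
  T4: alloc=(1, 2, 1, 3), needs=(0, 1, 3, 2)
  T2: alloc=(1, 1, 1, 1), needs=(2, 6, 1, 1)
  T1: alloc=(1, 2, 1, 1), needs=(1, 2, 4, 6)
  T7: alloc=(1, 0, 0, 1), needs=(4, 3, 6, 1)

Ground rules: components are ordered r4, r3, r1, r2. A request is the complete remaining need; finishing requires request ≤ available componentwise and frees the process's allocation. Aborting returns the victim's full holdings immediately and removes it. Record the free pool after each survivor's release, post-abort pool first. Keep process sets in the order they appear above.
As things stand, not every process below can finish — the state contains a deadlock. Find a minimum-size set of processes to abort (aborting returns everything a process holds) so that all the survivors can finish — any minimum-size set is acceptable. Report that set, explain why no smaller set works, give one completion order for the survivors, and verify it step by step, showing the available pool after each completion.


The answer: abort T2.
Key observation: no ordering could ever have run T1 before the abort of T2; with (1, 1, 1, 1) back in the pool it fits at step 2.
Why nothing smaller works: aborting no one leaves the state deadlocked as given.
Survivors finish in the order: T4, T1, T7, T5. Verifying each step (pool after the aborts first):
  pool = (3, 4, 4, 3)
  T4: need (0, 1, 3, 2) fits (3, 4, 4, 3); releases (1, 2, 1, 3), pool now (4, 6, 5, 6)
  T1: need (1, 2, 4, 6) fits (4, 6, 5, 6); releases (1, 2, 1, 1), pool now (5, 8, 6, 7)
  T7: need (4, 3, 6, 1) fits (5, 8, 6, 7); releases (1, 0, 0, 1), pool now (6, 8, 6, 8)
  T5: need (3, 3, 1, 5) fits (6, 8, 6, 8); releases (0, 0, 2, 0), pool now (6, 8, 8, 8)


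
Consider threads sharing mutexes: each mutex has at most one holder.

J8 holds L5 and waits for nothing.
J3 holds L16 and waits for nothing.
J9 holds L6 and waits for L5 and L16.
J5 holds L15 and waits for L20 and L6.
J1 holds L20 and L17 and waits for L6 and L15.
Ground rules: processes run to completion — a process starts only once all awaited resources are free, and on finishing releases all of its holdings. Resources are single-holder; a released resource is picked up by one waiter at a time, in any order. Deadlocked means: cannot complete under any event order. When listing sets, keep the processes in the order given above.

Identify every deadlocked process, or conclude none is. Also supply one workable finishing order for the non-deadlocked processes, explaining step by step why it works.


The deadlocked set is J5 and J1.
Key observation: along J5 -> J1 -> J5, each member waits on what the next one holds — a deadlock; no other process is dragged down with it.
One completion order for the rest: J8, J3, J9.
Check, step by step:
  J8: no waits; runs immediately, freeing L5
  J3: no waits; runs immediately, freeing L16
  run J9 (all its waits — L5 and L16 — are resolved); releases L6


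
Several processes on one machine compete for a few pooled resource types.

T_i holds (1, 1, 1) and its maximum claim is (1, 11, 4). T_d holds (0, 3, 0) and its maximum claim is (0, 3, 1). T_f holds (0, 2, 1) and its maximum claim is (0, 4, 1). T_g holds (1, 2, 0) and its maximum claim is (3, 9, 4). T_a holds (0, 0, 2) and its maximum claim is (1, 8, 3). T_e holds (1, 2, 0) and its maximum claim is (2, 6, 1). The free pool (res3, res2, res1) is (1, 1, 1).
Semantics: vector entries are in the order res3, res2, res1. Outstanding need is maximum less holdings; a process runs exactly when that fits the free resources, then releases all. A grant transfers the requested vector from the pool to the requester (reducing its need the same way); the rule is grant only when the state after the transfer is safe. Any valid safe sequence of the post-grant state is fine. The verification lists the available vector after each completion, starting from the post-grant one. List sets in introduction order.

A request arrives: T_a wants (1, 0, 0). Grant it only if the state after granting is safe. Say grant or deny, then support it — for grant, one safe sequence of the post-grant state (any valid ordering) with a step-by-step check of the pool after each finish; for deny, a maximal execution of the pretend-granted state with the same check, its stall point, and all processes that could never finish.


DENY — the pretend-granted state is unsafe.
Key observation: after T_d, T_f the pool peaks at (0, 6, 2), and each blocked process is short somewhere: T_i on res2, res1; T_g on res3, res2, res1; T_a on res2; T_e on res3.
Pretend the grant happened; the run T_d, T_f goes as far as possible. Check, step by step:
  pool = (0, 1, 1)
  T_d: need (0, 0, 1) fits (0, 1, 1); releases (0, 3, 0), pool now (0, 4, 1)
  T_f: need (0, 2, 0) fits (0, 4, 1); releases (0, 2, 1), pool now (0, 6, 2)
  T_i cannot run: need (0, 10, 3) vs free (0, 6, 2) (insufficient res2 and res1)
  T_g cannot run: need (2, 7, 4) vs free (0, 6, 2) (insufficient res3, res2 and res1)
  T_a cannot run: need (0, 8, 1) vs free (0, 6, 2) (insufficient res2)
  T_e cannot run: need (1, 4, 1) vs free (0, 6, 2) (insufficient res3)
Had the request been granted, T_i, T_g, T_a and T_e could never finish.


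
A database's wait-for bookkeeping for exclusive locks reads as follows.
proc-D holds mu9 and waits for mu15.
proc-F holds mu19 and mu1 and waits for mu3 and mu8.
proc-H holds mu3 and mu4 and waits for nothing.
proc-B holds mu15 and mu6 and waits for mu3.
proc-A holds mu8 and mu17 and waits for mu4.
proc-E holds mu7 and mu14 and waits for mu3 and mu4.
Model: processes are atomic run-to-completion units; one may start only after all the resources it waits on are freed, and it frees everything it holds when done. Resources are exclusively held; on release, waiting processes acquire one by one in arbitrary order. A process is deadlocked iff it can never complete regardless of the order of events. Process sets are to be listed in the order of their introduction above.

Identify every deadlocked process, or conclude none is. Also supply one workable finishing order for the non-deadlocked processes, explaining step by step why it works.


Nothing here is deadlocked.
Key observation: the wait graph is acyclic; completion cascades from the unblocked processes through everyone else.
The rest can finish in the order proc-H, proc-B, proc-E, proc-A, proc-F, proc-D.
Check, step by step:
  run proc-H (it waits on nothing); releases mu3 and mu4
  proc-B: everything it awaited (mu3) is free; runs, freeing mu15 and mu6
  proc-E: everything it awaited (mu3 and mu4) is free; runs, freeing mu7 and mu14
  proc-A: everything it awaited (mu4) is free; runs, freeing mu8 and mu17
  proc-F: everything it awaited (mu3 and mu8) is free; runs, freeing mu19 and mu1
  proc-D: everything it awaited (mu15) is free; runs, freeing mu9


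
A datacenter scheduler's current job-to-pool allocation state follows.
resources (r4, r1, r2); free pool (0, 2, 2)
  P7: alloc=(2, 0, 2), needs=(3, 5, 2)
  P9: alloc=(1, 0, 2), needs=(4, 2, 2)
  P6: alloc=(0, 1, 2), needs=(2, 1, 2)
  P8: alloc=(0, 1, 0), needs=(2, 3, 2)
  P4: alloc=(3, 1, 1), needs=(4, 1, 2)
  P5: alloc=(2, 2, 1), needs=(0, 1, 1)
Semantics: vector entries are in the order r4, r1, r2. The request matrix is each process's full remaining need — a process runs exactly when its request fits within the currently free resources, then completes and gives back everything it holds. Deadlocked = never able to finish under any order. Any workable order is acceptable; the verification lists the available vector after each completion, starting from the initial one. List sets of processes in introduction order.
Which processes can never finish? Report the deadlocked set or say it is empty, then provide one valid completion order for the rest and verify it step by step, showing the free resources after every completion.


The deadlocked set is P7, P9 and P4.
Key observation: once P5, P8, P6 finish, the pool peaks at (2, 6, 5) — and every remaining process still needs more r4 than that.
The rest can finish in the order P5, P8, P6. Check, step by step:
  pool = (0, 2, 2)
  P5: need (0, 1, 1) fits (0, 2, 2); releases (2, 2, 1), pool now (2, 4, 3)
  P8: need (2, 3, 2) fits (2, 4, 3); releases (0, 1, 0), pool now (2, 5, 3)
  P6: need (2, 1, 2) fits (2, 5, 3); releases (0, 1, 2), pool now (2, 6, 5)
None of the blocked processes ever fits:
  P7 still needs (3, 5, 2) but only (2, 6, 5) is free — short on r4
  P9 still needs (4, 2, 2) but only (2, 6, 5) is free — short on r4
  P4 still needs (4, 1, 2) but only (2, 6, 5) is free — short on r4


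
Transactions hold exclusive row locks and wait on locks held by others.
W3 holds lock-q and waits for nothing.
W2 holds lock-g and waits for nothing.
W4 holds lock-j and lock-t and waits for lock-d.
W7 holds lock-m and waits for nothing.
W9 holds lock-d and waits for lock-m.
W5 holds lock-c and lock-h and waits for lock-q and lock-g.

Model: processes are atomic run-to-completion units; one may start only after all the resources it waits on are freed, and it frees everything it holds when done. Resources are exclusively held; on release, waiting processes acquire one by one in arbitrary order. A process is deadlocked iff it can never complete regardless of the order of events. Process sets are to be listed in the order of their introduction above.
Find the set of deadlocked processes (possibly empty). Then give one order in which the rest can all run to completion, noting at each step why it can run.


The deadlocked set is empty.
Key observation: all waits point, directly or indirectly, at processes that can finish, so nothing is permanently blocked.
A valid finishing order for the others: W7, W2, W3, W9, W5, W4.
Check, step by step:
  W7 waits on nothing -> runs at once and releases lock-m
  W2 waits on nothing -> runs at once and releases lock-g
  W3 waits on nothing -> runs at once and releases lock-q
  run W9 (all its waits — lock-m — are resolved); releases lock-d
  run W5 (all its waits — lock-q and lock-g — are resolved); releases lock-c and lock-h
  run W4 (all its waits — lock-d — are resolved); releases lock-j and lock-t


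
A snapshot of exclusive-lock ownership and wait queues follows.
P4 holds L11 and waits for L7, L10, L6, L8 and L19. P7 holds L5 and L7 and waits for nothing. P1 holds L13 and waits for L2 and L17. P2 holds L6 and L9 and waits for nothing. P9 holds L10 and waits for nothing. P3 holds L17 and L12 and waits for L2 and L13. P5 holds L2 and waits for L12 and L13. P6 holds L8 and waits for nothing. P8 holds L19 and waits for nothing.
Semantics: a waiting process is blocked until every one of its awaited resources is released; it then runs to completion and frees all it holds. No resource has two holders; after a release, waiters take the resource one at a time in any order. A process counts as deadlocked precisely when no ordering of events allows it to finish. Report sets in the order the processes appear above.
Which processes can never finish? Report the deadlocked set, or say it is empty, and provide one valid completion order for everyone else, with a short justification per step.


The deadlocked set is P1, P3 and P5.
Key observation: the cycle P1 -> P3 -> P1 can never break — each member waits on the next; P5 is caught in further circular waits.
One completion order for the rest: P7, P6, P9, P2, P8, P4.
Walking it through:
  P7: no waits; runs immediately, freeing L5 and L7
  P6: no waits; runs immediately, freeing L8
  P9: no waits; runs immediately, freeing L10
  P2: no waits; runs immediately, freeing L6 and L9
  P8: no waits; runs immediately, freeing L19
  run P4 (all its waits — L7, L10, L6, L8 and L19 — are resolved); releases L11


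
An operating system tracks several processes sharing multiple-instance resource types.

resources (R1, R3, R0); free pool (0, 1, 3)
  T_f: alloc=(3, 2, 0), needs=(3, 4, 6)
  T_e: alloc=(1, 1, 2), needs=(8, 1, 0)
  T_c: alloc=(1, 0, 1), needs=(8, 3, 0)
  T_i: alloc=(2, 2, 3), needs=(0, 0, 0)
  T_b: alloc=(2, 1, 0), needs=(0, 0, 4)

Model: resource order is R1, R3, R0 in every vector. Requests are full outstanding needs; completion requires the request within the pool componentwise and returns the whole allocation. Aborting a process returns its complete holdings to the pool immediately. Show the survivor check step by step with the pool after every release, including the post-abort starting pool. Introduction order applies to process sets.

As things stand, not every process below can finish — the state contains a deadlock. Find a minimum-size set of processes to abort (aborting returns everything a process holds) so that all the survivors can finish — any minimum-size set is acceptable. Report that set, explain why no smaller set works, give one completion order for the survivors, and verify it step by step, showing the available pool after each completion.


Abort T_c.
Key observation: T_e had no path to completion before; after the abort of T_c ((1, 0, 1) returned), step 4 is where it fits.
Minimality: the empty abort set fails — the state is deadlocked as it stands.
One survivor order: T_b, T_i, T_f, T_e. Verifying each step (post-abort pool first):
  pool = (1, 1, 4)
  T_b needs (0, 0, 4) <= (1, 1, 4) -> finishes; pool += (2, 1, 0) = (3, 2, 4)
  T_i needs (0, 0, 0) <= (3, 2, 4) -> finishes; pool += (2, 2, 3) = (5, 4, 7)
  T_f needs (3, 4, 6) <= (5, 4, 7) -> finishes; pool += (3, 2, 0) = (8, 6, 7)
  T_e needs (8, 1, 0) <= (8, 6, 7) -> finishes; pool += (1, 1, 2) = (9, 7, 9)


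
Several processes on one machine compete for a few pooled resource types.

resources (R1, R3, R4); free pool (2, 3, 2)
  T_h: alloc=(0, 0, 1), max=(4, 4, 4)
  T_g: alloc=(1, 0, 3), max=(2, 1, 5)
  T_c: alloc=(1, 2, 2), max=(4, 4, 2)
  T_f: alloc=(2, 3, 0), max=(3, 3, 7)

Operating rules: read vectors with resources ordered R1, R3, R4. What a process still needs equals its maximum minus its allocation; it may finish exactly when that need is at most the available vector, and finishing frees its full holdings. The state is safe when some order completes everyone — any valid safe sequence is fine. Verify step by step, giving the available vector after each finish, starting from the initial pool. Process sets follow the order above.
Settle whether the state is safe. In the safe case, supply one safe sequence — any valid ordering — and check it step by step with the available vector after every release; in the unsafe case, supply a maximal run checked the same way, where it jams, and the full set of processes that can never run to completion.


The state is SAFE; one workable sequence: T_g, T_c, T_f, T_h.
Key observation: the order's first zero-slack moment is T_g ((1, 1, 2) needed, (2, 3, 2) free — a requested resource with nothing to spare).
Step-by-step check:
  pool = (2, 3, 2)
  run T_g (needs (1, 1, 2), free (2, 3, 2)); after release of (1, 0, 3) the pool is (3, 3, 5)
  run T_c (needs (3, 2, 0), free (3, 3, 5)); after release of (1, 2, 2) the pool is (4, 5, 7)
  run T_f (needs (1, 0, 7), free (4, 5, 7)); after release of (2, 3, 0) the pool is (6, 8, 7)
  run T_h (needs (4, 4, 3), free (6, 8, 7)); after release of (0, 0, 1) the pool is (6, 8, 8)


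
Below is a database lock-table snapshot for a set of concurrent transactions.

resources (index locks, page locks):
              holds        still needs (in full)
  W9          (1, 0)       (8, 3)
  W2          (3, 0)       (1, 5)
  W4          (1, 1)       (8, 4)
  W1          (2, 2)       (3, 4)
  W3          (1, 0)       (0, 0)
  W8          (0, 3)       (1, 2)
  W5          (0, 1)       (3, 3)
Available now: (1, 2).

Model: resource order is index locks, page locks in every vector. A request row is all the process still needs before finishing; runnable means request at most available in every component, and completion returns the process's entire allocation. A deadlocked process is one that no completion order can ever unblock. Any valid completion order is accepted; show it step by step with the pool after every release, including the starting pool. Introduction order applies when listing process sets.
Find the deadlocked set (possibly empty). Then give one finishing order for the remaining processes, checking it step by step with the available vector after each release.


Deadlocked set: W9 and W4.
Key observation: the wall is index locks: completing W3, W8, W2, W5, W1 brings the pool only to (7, 8), and all the rest need more.
One completion order for the rest: W3, W8, W2, W5, W1. Walking it through:
  pool = (1, 2)
  run W3 (needs (0, 0), free (1, 2)); after release of (1, 0) the pool is (2, 2)
  run W8 (needs (1, 2), free (2, 2)); after release of (0, 3) the pool is (2, 5)
  run W2 (needs (1, 5), free (2, 5)); after release of (3, 0) the pool is (5, 5)
  run W5 (needs (3, 3), free (5, 5)); after release of (0, 1) the pool is (5, 6)
  run W1 (needs (3, 4), free (5, 6)); after release of (2, 2) the pool is (7, 8)
The blocked processes can never fit:
  W9 cannot run: need (8, 3) vs free (7, 8) (insufficient index locks)
  W4 cannot run: need (8, 4) vs free (7, 8) (insufficient index locks)


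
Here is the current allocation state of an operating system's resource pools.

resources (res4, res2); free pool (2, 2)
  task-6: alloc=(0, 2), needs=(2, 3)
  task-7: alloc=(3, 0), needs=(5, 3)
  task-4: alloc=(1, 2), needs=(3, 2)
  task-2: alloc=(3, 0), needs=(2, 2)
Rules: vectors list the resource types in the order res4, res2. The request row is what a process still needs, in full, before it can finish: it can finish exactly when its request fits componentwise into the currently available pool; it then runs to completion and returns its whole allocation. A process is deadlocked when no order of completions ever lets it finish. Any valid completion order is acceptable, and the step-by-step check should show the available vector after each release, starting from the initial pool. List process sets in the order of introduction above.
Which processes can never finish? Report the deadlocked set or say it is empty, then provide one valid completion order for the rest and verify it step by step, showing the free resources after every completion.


The deadlocked set is empty.
Key observation: task-2 leads a chain of completions in which each release enables another process.
A valid finishing order for the others: task-2, task-4, task-6, task-7. Walking it through:
  pool = (2, 2)
  task-2 needs (2, 2) <= (2, 2) -> finishes; pool += (3, 0) = (5, 2)
  task-4 needs (3, 2) <= (5, 2) -> finishes; pool += (1, 2) = (6, 4)
  task-6 needs (2, 3) <= (6, 4) -> finishes; pool += (0, 2) = (6, 6)
  task-7 needs (5, 3) <= (6, 6) -> finishes; pool += (3, 0) = (9, 6)


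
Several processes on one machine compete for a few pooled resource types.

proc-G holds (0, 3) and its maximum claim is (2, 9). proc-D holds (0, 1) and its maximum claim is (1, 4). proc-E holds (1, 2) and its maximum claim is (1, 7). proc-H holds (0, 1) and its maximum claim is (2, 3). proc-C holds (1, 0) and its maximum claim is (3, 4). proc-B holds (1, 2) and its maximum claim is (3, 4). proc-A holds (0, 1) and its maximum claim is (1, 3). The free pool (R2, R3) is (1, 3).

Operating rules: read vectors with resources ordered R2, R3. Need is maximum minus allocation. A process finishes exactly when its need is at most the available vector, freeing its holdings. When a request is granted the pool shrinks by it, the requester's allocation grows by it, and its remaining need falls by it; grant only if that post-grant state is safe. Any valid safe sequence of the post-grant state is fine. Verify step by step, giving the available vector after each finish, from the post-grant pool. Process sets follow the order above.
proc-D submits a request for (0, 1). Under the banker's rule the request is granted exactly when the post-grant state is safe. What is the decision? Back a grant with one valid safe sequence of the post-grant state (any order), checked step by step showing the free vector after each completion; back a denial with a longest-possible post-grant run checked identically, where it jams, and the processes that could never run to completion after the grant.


GRANT: granting preserves safety; a valid post-grant sequence is proc-A, proc-D, proc-E, proc-B, proc-C, proc-H, proc-G.
Key observation: the transfer keeps a workable pool ((1, 2)); proc-A starts the safe sequence.
Step-by-step check of the post-grant state:
  pool = (1, 2)
  proc-A: need (1, 2) fits (1, 2); releases (0, 1), pool now (1, 3)
  proc-D: need (1, 2) fits (1, 3); releases (0, 2), pool now (1, 5)
  proc-E: need (0, 5) fits (1, 5); releases (1, 2), pool now (2, 7)
  proc-B: need (2, 2) fits (2, 7); releases (1, 2), pool now (3, 9)
  proc-C: need (2, 4) fits (3, 9); releases (1, 0), pool now (4, 9)
  proc-H: need (2, 2) fits (4, 9); releases (0, 1), pool now (4, 10)
  proc-G: need (2, 6) fits (4, 10); releases (0, 3), pool now (4, 13)


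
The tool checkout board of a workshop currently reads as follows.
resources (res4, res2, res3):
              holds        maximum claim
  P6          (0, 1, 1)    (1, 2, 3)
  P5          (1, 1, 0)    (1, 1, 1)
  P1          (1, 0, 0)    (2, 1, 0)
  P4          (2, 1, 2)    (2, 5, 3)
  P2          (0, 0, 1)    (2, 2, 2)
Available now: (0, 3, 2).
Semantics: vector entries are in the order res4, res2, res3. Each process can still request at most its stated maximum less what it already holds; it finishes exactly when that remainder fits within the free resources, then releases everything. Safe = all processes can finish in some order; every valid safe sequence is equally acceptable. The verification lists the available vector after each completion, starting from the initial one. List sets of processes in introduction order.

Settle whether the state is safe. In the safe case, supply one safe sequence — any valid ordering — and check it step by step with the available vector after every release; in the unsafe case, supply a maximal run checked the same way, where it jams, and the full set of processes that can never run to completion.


SAFE — a valid safe sequence is P5, P6, P1, P4, P2.
Key observation: the first exact fit in this order is P6 — it needs (1, 1, 2) with (1, 4, 2) free, meeting a requested resource to the last unit.
Walking it through:
  pool = (0, 3, 2)
  P5: need (0, 0, 1) fits (0, 3, 2); releases (1, 1, 0), pool now (1, 4, 2)
  P6: need (1, 1, 2) fits (1, 4, 2); releases (0, 1, 1), pool now (1, 5, 3)
  P1: need (1, 1, 0) fits (1, 5, 3); releases (1, 0, 0), pool now (2, 5, 3)
  P4: need (0, 4, 1) fits (2, 5, 3); releases (2, 1, 2), pool now (4, 6, 5)
  P2: need (2, 2, 1) fits (4, 6, 5); releases (0, 0, 1), pool now (4, 6, 6)


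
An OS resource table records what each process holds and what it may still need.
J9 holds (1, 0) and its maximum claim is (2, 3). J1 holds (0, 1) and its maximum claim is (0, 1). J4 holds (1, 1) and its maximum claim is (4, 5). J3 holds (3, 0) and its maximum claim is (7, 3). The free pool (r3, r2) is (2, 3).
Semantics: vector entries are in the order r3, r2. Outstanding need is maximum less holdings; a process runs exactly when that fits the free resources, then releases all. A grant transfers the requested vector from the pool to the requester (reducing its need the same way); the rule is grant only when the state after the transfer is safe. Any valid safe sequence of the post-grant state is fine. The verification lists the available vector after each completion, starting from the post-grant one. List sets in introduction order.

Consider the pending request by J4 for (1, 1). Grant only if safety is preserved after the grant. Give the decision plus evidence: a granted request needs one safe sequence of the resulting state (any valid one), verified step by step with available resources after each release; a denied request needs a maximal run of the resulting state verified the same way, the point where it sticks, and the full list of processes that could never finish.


GRANT — the state after the grant stays safe, e.g. via J1, J9, J4, J3.
Key observation: post-grant, (1, 2) remains, and an order beginning with J1 completes everyone.
Step-by-step check of the post-grant state:
  pool = (1, 2)
  J1 needs (0, 0) <= (1, 2) -> finishes; pool += (0, 1) = (1, 3)
  J9 needs (1, 3) <= (1, 3) -> finishes; pool += (1, 0) = (2, 3)
  J4 needs (2, 3) <= (2, 3) -> finishes; pool += (2, 2) = (4, 5)
  J3 needs (4, 3) <= (4, 5) -> finishes; pool += (3, 0) = (7, 5)


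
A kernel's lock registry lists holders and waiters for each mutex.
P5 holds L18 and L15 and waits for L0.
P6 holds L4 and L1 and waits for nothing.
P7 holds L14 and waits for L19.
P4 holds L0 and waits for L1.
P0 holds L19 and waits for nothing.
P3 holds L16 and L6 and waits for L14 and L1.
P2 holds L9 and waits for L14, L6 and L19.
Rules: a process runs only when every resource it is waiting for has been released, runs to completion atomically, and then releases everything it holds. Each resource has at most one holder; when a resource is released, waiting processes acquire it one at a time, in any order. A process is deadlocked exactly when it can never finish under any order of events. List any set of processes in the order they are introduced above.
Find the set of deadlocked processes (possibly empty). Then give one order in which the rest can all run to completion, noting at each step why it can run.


The deadlocked set is empty.
Key observation: although several processes wait, no cycle exists — each chain bottoms out at a free runner.
The rest can finish in the order P6, P4, P5, P0, P7, P3, P2.
Walking it through:
  P6: no waits; runs immediately, freeing L4 and L1
  P4 waits on L1 — all released -> runs and releases L0
  P5 waits on L0 — all released -> runs and releases L18 and L15
  P0: no waits; runs immediately, freeing L19
  P7 waits on L19 — all released -> runs and releases L14
  P3 waits on L14 and L1 — all released -> runs and releases L16 and L6
  P2 waits on L14, L6 and L19 — all released -> runs and releases L9


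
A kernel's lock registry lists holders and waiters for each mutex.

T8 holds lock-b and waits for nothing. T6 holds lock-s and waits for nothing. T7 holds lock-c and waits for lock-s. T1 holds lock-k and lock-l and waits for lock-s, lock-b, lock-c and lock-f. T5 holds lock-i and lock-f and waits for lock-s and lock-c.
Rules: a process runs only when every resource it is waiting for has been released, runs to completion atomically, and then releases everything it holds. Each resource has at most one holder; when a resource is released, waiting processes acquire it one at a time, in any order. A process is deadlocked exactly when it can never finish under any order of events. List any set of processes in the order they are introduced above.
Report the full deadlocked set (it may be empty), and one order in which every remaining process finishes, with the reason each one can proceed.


The deadlocked set is empty.
Key observation: although several processes wait, no cycle exists — each chain bottoms out at a free runner.
A valid finishing order for the others: T6, T7, T8, T5, T1.
Check, step by step:
  T6: no waits; runs immediately, freeing lock-s
  run T7 (all its waits — lock-s — are resolved); releases lock-c
  T8: no waits; runs immediately, freeing lock-b
  run T5 (all its waits — lock-s and lock-c — are resolved); releases lock-i and lock-f
  run T1 (all its waits — lock-s, lock-b, lock-c and lock-f — are resolved); releases lock-k and lock-l


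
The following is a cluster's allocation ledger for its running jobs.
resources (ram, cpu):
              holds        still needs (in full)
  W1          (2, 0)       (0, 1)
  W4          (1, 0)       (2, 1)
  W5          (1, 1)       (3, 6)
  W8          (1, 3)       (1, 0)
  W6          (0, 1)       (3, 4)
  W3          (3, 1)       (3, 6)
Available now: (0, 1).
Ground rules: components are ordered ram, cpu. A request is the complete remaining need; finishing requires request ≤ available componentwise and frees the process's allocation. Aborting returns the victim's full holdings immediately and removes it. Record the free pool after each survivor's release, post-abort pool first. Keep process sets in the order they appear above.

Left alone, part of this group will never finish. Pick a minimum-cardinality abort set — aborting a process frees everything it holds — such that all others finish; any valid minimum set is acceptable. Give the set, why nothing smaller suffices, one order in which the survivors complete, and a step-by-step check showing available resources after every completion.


Minimum abort set: W5.
Key observation: the deadlocked W3 becomes finishable only because W5 released (1, 1); it completes at step 4 below.
Minimality: the empty abort set fails — the state is deadlocked as it stands.
One survivor order: W8, W4, W6, W3, W1. Step-by-step check (post-abort pool first):
  pool = (1, 2)
  W8: need (1, 0) fits (1, 2); releases (1, 3), pool now (2, 5)
  W4: need (2, 1) fits (2, 5); releases (1, 0), pool now (3, 5)
  W6: need (3, 4) fits (3, 5); releases (0, 1), pool now (3, 6)
  W3: need (3, 6) fits (3, 6); releases (3, 1), pool now (6, 7)
  W1: need (0, 1) fits (6, 7); releases (2, 0), pool now (8, 7)


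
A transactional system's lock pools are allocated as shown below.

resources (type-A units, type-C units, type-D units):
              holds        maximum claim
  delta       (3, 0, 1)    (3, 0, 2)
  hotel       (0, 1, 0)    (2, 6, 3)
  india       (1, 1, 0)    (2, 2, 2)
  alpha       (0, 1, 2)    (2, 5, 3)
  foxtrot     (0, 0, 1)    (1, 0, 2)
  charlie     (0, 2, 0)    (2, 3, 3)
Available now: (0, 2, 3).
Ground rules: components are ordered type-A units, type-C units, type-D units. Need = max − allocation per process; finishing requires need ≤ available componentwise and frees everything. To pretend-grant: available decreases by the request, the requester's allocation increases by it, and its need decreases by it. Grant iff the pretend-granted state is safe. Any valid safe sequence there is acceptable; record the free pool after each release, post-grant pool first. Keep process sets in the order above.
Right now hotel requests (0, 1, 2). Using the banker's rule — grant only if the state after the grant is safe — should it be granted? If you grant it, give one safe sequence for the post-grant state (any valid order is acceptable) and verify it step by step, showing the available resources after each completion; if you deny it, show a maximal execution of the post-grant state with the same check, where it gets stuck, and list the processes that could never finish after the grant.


GRANT: granting preserves safety; a valid post-grant sequence is delta, foxtrot, charlie, india, alpha, hotel.
Key observation: the grant leaves (0, 1, 1) free — enough for delta, whose release restarts the cascade.
Check on the post-grant state, step by step:
  pool = (0, 1, 1)
  delta: need (0, 0, 1) fits (0, 1, 1); releases (3, 0, 1), pool now (3, 1, 2)
  foxtrot: need (1, 0, 1) fits (3, 1, 2); releases (0, 0, 1), pool now (3, 1, 3)
  charlie: need (2, 1, 3) fits (3, 1, 3); releases (0, 2, 0), pool now (3, 3, 3)
  india: need (1, 1, 2) fits (3, 3, 3); releases (1, 1, 0), pool now (4, 4, 3)
  alpha: need (2, 4, 1) fits (4, 4, 3); releases (0, 1, 2), pool now (4, 5, 5)
  hotel: need (2, 4, 1) fits (4, 5, 5); releases (0, 2, 2), pool now (4, 7, 7)


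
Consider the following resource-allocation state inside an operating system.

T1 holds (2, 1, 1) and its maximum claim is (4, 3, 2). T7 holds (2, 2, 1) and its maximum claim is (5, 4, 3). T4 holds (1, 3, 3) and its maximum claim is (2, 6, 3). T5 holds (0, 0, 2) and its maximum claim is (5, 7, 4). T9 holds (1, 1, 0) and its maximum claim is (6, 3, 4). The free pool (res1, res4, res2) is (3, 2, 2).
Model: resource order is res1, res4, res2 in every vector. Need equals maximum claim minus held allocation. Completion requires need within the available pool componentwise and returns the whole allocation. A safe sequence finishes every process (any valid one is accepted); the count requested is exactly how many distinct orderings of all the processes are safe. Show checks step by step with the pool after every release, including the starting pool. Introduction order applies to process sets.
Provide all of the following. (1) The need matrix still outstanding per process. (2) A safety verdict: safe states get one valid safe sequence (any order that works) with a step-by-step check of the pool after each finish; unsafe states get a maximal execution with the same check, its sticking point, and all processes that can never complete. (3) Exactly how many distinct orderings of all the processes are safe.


(1) Outstanding need per process (order res1, res4, res2):
  T1: (2, 2, 1)
  T7: (3, 2, 2)
  T4: (1, 3, 0)
  T5: (5, 7, 2)
  T9: (5, 2, 4)
(2) SAFE — a valid safe sequence is T1, T4, T7, T5, T9.
Key observation: the first exact fit in this order is T1 — it needs (2, 2, 1) with (3, 2, 2) free, meeting a requested resource to the last unit.
Step-by-step check:
  pool = (3, 2, 2)
  run T1 (needs (2, 2, 1), free (3, 2, 2)); after release of (2, 1, 1) the pool is (5, 3, 3)
  run T4 (needs (1, 3, 0), free (5, 3, 3)); after release of (1, 3, 3) the pool is (6, 6, 6)
  run T7 (needs (3, 2, 2), free (6, 6, 6)); after release of (2, 2, 1) the pool is (8, 8, 7)
  run T5 (needs (5, 7, 2), free (8, 8, 7)); after release of (0, 0, 2) the pool is (8, 8, 9)
  run T9 (needs (5, 2, 4), free (8, 8, 9)); after release of (1, 1, 0) the pool is (9, 9, 9)
(3) Precisely 16 of the possible complete orderings are safe sequences.


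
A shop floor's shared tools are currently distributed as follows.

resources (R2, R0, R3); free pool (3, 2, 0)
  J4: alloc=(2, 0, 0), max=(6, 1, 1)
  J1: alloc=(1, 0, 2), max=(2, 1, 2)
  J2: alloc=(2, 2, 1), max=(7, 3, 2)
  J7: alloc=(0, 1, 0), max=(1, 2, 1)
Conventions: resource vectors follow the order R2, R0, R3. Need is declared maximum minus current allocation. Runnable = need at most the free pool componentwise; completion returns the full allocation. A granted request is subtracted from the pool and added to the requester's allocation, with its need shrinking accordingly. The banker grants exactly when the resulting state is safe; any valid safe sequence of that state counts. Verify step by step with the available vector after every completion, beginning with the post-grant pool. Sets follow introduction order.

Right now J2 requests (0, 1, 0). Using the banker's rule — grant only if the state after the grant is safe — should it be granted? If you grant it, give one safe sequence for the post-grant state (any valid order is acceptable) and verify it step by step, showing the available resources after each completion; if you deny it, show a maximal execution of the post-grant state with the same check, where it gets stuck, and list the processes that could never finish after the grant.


GRANT — the state after the grant stays safe, e.g. via J1, J4, J7, J2.
Key observation: granting shrinks the pool to (3, 1, 0), yet J1 still fits and the chain goes through.
Step-by-step check of the post-grant state:
  pool = (3, 1, 0)
  run J1 (needs (1, 1, 0), free (3, 1, 0)); after release of (1, 0, 2) the pool is (4, 1, 2)
  run J4 (needs (4, 1, 1), free (4, 1, 2)); after release of (2, 0, 0) the pool is (6, 1, 2)
  run J7 (needs (1, 1, 1), free (6, 1, 2)); after release of (0, 1, 0) the pool is (6, 2, 2)
  run J2 (needs (5, 0, 1), free (6, 2, 2)); after release of (2, 3, 1) the pool is (8, 5, 3)


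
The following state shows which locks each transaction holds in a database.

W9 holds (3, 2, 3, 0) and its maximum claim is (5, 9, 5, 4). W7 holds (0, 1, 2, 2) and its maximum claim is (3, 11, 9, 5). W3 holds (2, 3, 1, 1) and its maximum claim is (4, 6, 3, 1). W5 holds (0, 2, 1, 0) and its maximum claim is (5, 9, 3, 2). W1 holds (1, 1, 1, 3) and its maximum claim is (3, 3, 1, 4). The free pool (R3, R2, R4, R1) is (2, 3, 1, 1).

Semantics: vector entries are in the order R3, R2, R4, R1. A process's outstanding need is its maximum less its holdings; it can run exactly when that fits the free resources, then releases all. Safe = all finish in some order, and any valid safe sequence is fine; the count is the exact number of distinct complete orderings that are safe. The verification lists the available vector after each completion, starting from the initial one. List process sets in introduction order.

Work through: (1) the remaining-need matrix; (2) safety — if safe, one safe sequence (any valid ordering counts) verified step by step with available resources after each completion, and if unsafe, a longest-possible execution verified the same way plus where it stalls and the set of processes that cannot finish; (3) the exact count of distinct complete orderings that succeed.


(1) Need matrix, components ordered R3, R2, R4, R1:
  W9: (2, 7, 2, 4)
  W7: (3, 10, 7, 3)
  W3: (2, 3, 2, 0)
  W5: (5, 7, 2, 2)
  W1: (2, 2, 0, 1)
(2) SAFE — a valid safe sequence is W1, W3, W9, W5, W7.
Key observation: W1 marks the first exact bind of the order: its need (2, 2, 0, 1) fits the free (2, 3, 1, 1) with zero slack on a requested resource.
Check, step by step:
  pool = (2, 3, 1, 1)
  W1 needs (2, 2, 0, 1) <= (2, 3, 1, 1) -> finishes; pool += (1, 1, 1, 3) = (3, 4, 2, 4)
  W3 needs (2, 3, 2, 0) <= (3, 4, 2, 4) -> finishes; pool += (2, 3, 1, 1) = (5, 7, 3, 5)
  W9 needs (2, 7, 2, 4) <= (5, 7, 3, 5) -> finishes; pool += (3, 2, 3, 0) = (8, 9, 6, 5)
  W5 needs (5, 7, 2, 2) <= (8, 9, 6, 5) -> finishes; pool += (0, 2, 1, 0) = (8, 11, 7, 5)
  W7 needs (3, 10, 7, 3) <= (8, 11, 7, 5) -> finishes; pool += (0, 1, 2, 2) = (8, 12, 9, 7)
(3) The exact count: 2 of the possible complete orderings are safe sequences.


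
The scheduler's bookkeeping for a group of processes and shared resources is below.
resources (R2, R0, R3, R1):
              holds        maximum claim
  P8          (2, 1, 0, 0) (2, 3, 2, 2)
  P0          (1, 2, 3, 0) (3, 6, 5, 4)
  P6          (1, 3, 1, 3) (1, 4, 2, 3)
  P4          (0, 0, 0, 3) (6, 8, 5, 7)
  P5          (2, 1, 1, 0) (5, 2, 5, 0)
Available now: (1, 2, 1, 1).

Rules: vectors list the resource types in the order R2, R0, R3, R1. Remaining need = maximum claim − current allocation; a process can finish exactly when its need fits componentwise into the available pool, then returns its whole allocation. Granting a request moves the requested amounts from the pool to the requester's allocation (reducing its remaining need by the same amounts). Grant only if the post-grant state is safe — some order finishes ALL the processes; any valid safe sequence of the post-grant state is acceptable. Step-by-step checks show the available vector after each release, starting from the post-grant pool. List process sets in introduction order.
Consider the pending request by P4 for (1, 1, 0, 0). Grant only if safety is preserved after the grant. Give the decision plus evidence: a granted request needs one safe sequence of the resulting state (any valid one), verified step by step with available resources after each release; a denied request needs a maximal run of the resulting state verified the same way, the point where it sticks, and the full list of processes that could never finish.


GRANT: granting preserves safety; a valid post-grant sequence is P6, P8, P0, P5, P4.
Key observation: (0, 1, 1, 1) free after granting still covers P6 first, and each release covers the next.
Verifying the post-grant state step by step:
  pool = (0, 1, 1, 1)
  run P6 (needs (0, 1, 1, 0), free (0, 1, 1, 1)); after release of (1, 3, 1, 3) the pool is (1, 4, 2, 4)
  run P8 (needs (0, 2, 2, 2), free (1, 4, 2, 4)); after release of (2, 1, 0, 0) the pool is (3, 5, 2, 4)
  run P0 (needs (2, 4, 2, 4), free (3, 5, 2, 4)); after release of (1, 2, 3, 0) the pool is (4, 7, 5, 4)
  run P5 (needs (3, 1, 4, 0), free (4, 7, 5, 4)); after release of (2, 1, 1, 0) the pool is (6, 8, 6, 4)
  run P4 (needs (5, 7, 5, 4), free (6, 8, 6, 4)); after release of (1, 1, 0, 3) the pool is (7, 9, 6, 7)


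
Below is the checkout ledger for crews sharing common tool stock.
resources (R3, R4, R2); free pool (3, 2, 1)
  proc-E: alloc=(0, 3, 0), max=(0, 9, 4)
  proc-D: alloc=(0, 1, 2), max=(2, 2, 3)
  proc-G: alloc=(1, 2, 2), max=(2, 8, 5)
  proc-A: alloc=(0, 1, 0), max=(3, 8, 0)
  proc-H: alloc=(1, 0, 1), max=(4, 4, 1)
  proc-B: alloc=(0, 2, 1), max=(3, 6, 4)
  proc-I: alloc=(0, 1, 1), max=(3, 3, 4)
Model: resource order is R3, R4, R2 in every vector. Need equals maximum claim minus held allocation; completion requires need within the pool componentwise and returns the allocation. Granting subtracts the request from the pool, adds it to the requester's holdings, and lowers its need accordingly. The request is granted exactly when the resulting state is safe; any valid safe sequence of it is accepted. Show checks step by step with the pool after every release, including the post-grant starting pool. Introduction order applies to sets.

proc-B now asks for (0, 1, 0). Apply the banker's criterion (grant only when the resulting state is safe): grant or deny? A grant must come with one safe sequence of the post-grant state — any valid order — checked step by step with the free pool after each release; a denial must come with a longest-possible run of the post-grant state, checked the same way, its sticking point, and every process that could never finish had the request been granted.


GRANT: granting preserves safety; a valid post-grant sequence is proc-D, proc-I, proc-B, proc-H, proc-G, proc-E, proc-A.
Key observation: the transfer keeps a workable pool ((3, 1, 1)); proc-D starts the safe sequence.
Step-by-step check of the post-grant state:
  pool = (3, 1, 1)
  run proc-D (needs (2, 1, 1), free (3, 1, 1)); after release of (0, 1, 2) the pool is (3, 2, 3)
  run proc-I (needs (3, 2, 3), free (3, 2, 3)); after release of (0, 1, 1) the pool is (3, 3, 4)
  run proc-B (needs (3, 3, 3), free (3, 3, 4)); after release of (0, 3, 1) the pool is (3, 6, 5)
  run proc-H (needs (3, 4, 0), free (3, 6, 5)); after release of (1, 0, 1) the pool is (4, 6, 6)
  run proc-G (needs (1, 6, 3), free (4, 6, 6)); after release of (1, 2, 2) the pool is (5, 8, 8)
  run proc-E (needs (0, 6, 4), free (5, 8, 8)); after release of (0, 3, 0) the pool is (5, 11, 8)
  run proc-A (needs (3, 7, 0), free (5, 11, 8)); after release of (0, 1, 0) the pool is (5, 12, 8)
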